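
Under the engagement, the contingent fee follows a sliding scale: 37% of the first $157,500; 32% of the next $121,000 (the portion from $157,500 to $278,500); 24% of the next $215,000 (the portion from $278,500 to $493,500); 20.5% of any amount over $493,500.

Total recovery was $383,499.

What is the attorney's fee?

$122,194.76

First $157,500 at 37% = $58,275.00
Next $121,000 at 32% = $38,720.00
Remaining $104,999 at 24% = $25,199.76
Fee: $58,275.00 + $38,720.00 + $25,199.76 = $122,194.76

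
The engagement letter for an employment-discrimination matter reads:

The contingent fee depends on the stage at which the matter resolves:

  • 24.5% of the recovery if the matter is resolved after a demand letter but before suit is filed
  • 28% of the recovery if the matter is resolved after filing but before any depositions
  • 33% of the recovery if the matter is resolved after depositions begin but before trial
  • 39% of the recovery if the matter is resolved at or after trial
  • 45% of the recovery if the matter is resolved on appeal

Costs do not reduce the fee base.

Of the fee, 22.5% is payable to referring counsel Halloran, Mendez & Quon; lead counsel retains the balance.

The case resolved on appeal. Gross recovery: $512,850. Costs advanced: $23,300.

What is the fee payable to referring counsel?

$51,926.06

Fee base is the gross recovery, $512,850; costs are reimbursed separately.
The matter resolved on appeal, so the 45% rate applies.
$512,850 × 45% = $230,782.50
Referral share: 22.5% of $230,782.50 = $51,926.06; lead counsel retains $230,782.50 − $51,926.06 = $178,856.44.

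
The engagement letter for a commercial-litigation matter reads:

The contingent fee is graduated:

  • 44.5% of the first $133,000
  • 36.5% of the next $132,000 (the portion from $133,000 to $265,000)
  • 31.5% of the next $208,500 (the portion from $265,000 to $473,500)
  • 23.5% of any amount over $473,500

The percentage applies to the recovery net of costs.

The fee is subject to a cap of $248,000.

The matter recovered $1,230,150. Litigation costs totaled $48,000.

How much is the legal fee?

$248,000.00

Fee base (net of costs): $1,230,150 − $48,000 = $1,182,150
First $133,000 at 44.5% = $59,185.00
Next $132,000 at 36.5% = $48,180.00
Next $208,500 at 31.5% = $65,677.50
Remaining $708,650 at 23.5% = $166,532.75
Fee: $59,185.00 + $48,180.00 + $65,677.50 + $166,532.75 = $339,575.25
$339,575.25 exceeds the $248,000 cap, so the fee is capped at $248,000.00.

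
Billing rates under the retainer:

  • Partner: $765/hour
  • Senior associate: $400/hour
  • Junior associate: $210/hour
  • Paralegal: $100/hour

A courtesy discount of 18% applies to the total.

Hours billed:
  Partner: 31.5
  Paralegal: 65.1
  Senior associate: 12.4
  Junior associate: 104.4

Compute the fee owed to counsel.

$47,143.03

Partner: 31.5 × $765 = $24,097.50
Senior associate: 12.4 × $400 = $4,960.00
Junior associate: 104.4 × $210 = $21,924.00
Paralegal: 65.1 × $100 = $6,510.00
Subtotal: $57,491.50
Less 18% discount: −$10,348.47
Total: $57,491.50 − $10,348.47 = $47,143.03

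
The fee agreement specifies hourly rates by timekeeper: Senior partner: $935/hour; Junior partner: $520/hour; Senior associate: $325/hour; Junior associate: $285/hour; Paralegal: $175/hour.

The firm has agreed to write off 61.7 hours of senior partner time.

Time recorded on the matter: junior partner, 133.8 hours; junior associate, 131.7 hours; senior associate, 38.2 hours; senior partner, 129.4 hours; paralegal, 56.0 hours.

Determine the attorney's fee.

$192,625.00

Senior partner: 129.4 × $935 = $120,989.00
Junior partner: 133.8 × $520 = $69,576.00
Senior associate: 38.2 × $325 = $12,415.00
Junior associate: 131.7 × $285 = $37,534.50
Paralegal: 56.0 × $175 = $9,800.00
Subtotal: $250,314.50
Write-off: 61.7 × $935 = $57,689.50
Total: $250,314.50 − $57,689.50 = $192,625.00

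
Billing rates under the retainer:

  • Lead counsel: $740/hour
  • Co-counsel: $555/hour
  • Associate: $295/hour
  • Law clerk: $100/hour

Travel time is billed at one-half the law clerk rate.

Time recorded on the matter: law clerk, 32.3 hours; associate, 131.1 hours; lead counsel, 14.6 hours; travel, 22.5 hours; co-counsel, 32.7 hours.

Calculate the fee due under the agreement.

$71,982.00

Lead counsel: 14.6 × $740 = $10,804.00
Co-counsel: 32.7 × $555 = $18,148.50
Associate: 131.1 × $295 = $38,674.50
Law clerk: 32.3 × $100 = $3,230.00
Subtotal: $10,804.00 + $18,148.50 + $38,674.50 + $3,230.00 = $70,857.00
Travel: 22.5 × ($100 ÷ 2) = 22.5 × $50.00 = $1,125.00
Total: $70,857.00 + $1,125.00 = $71,982.00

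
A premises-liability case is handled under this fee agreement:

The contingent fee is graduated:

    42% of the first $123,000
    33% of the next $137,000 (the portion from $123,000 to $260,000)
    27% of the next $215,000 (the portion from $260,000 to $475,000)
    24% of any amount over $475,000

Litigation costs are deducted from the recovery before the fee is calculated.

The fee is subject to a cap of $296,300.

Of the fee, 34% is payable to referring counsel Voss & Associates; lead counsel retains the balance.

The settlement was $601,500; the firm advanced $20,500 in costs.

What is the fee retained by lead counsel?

$119,037.60

Fee base (net of costs): $601,500 − $20,500 = $581,000
First $123,000 at 42% = $51,660.00
Next $137,000 at 33% = $45,210.00
Next $215,000 at 27% = $58,050.00
Remaining $106,000 at 24% = $25,440.00
Fee: $51,660.00 + $45,210.00 + $58,050.00 + $25,440.00 = $180,360.00
$180,360.00 is under the $296,300 cap.
Referral share: 34% of $180,360.00 = $61,322.40; lead counsel retains $180,360.00 − $61,322.40 = $119,037.60.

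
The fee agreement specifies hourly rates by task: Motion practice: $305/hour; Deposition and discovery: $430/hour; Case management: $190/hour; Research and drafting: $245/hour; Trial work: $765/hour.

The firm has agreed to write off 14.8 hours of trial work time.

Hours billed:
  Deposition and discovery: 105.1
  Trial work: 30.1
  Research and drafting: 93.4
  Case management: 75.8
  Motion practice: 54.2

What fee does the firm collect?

$110,713.50

Motion practice: 54.2 × $305 = $16,531.00
Deposition and discovery: 105.1 × $430 = $45,193.00
Case management: 75.8 × $190 = $14,402.00
Research and drafting: 93.4 × $245 = $22,883.00
Trial work: 30.1 × $765 = $23,026.50
Subtotal: $122,035.50
Write-off: 14.8 × $765 = $11,322.00
Total: $122,035.50 − $11,322.00 = $110,713.50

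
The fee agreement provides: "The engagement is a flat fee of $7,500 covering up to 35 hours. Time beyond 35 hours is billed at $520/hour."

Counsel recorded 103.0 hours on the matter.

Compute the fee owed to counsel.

Flat fee: $7,500.00
Excess hours: 103.0 − 35 = 68.0
Overrun: 68.0 × $520 = $35,360.00
Total: $7,500.00 + $35,360.00 = $42,860.00

$42,860.00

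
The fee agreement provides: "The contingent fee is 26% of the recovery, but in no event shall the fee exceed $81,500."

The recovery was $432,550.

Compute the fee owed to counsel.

26% of $432,550 = $112,463.00
That exceeds the $81,500 cap, so the fee is capped at $81,500.

$81,500.00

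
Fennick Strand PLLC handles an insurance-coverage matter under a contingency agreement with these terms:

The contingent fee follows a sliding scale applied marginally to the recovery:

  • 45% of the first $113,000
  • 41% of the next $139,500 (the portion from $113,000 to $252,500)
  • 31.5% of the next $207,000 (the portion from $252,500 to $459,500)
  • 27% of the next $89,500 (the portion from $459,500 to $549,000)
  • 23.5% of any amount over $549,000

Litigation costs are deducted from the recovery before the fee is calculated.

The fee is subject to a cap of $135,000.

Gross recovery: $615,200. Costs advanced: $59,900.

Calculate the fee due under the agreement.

Fee base (net of costs): $615,200 − $59,900 = $555,300
First $113,000 at 45% = $50,850.00
Next $139,500 at 41% = $57,195.00
Next $207,000 at 31.5% = $65,205.00
Next $89,500 at 27% = $24,165.00
Remaining $6,300 at 23.5% = $1,480.50
Fee: $50,850.00 + $57,195.00 + $65,205.00 + $24,165.00 + $1,480.50 = $198,895.50
$198,895.50 exceeds the $135,000 cap, so the fee is capped at $135,000.00.

$135,000.00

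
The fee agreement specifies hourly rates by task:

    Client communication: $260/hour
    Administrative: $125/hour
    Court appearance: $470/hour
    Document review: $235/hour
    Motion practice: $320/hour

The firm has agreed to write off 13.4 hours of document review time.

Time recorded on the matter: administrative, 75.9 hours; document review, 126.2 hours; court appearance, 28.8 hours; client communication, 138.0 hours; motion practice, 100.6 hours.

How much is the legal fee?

$117,603.50

Client communication: 138.0 × $260 = $35,880.00
Administrative: 75.9 × $125 = $9,487.50
Court appearance: 28.8 × $470 = $13,536.00
Document review: 126.2 × $235 = $29,657.00
Motion practice: 100.6 × $320 = $32,192.00
Subtotal: $120,752.50
Write-off: 13.4 × $235 = $3,149.00
Total: $120,752.50 − $3,149.00 = $117,603.50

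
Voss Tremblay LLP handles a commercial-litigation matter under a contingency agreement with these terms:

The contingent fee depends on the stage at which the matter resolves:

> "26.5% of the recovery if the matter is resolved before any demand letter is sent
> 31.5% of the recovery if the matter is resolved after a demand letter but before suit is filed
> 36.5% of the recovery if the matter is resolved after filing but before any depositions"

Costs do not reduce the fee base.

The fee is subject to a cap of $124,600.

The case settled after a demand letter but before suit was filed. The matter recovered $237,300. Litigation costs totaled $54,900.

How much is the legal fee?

Fee base is the gross recovery, $237,300; costs are reimbursed separately.
The matter settled after a demand letter but before suit was filed, so the 31.5% rate applies.
$237,300 × 31.5% = $74,749.50
$74,749.50 is under the $124,600 cap.

$74,749.50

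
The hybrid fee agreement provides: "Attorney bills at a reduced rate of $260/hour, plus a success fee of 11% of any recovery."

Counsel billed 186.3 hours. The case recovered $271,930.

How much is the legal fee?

$78,350.30

Hourly: 186.3 × $260 = $48,438.00
Success fee: 11% of $271,930 = $29,912.30
Total: $48,438.00 + $29,912.30 = $78,350.30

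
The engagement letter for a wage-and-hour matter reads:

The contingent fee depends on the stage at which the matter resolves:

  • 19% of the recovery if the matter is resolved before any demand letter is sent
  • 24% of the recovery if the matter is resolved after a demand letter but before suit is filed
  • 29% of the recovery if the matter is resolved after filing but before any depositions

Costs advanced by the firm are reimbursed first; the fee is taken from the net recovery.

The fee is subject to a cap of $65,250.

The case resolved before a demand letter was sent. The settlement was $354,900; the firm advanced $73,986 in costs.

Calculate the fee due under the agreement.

$53,373.66

Fee base (net of costs): $354,900 − $73,986 = $280,914
The matter resolved before a demand letter was sent, so the 19% rate applies.
$280,914 × 19% = $53,373.66
$53,373.66 is under the $65,250 cap.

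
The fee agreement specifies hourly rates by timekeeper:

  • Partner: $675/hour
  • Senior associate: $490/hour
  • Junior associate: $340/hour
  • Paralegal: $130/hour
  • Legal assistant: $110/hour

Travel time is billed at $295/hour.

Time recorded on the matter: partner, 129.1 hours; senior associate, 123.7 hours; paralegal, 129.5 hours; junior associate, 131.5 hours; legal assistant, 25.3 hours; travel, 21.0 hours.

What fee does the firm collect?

Partner: 129.1 × $675 = $87,142.50
Senior associate: 123.7 × $490 = $60,613.00
Junior associate: 131.5 × $340 = $44,710.00
Paralegal: 129.5 × $130 = $16,835.00
Legal assistant: 25.3 × $110 = $2,783.00
Subtotal: $87,142.50 + $60,613.00 + $44,710.00 + $16,835.00 + $2,783.00 = $212,083.50
Travel: 21.0 × $295 = $6,195.00
Total: $212,083.50 + $6,195.00 = $218,278.50

$218,278.50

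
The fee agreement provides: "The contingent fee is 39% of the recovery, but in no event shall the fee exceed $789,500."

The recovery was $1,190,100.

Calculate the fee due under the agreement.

$464,139.00

39% of $1,190,100 = $464,139.00
That is under the $789,500 cap.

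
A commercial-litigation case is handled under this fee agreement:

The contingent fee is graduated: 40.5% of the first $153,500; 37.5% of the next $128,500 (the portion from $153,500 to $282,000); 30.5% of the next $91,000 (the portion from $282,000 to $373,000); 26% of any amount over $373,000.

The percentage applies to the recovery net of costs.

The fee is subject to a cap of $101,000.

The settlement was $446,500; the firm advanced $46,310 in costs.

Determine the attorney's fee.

$101,000.00

Fee base (net of costs): $446,500 − $46,310 = $400,190
First $153,500 at 40.5% = $62,167.50
Next $128,500 at 37.5% = $48,187.50
Next $91,000 at 30.5% = $27,755.00
Remaining $27,190 at 26% = $7,069.40
Fee: $62,167.50 + $48,187.50 + $27,755.00 + $7,069.40 = $145,179.40
$145,179.40 exceeds the $101,000 cap, so the fee is capped at $101,000.00.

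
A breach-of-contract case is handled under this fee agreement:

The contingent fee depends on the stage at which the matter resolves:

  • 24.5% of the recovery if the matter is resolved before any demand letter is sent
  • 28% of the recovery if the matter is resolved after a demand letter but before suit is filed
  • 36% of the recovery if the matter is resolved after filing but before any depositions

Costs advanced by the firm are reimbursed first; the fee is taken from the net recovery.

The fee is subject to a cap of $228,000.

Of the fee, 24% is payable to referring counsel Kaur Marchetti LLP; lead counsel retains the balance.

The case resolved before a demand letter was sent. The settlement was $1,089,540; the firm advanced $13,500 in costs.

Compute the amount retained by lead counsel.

Fee base (net of costs): $1,089,540 − $13,500 = $1,076,040
The matter resolved before a demand letter was sent, so the 24.5% rate applies.
$1,076,040 × 24.5% = $263,629.80
$263,629.80 exceeds the $228,000 cap, so the fee is capped at $228,000.00.
Referral share: 24% of $228,000.00 = $54,720.00; lead counsel retains $228,000.00 − $54,720.00 = $173,280.00.

$173,280.00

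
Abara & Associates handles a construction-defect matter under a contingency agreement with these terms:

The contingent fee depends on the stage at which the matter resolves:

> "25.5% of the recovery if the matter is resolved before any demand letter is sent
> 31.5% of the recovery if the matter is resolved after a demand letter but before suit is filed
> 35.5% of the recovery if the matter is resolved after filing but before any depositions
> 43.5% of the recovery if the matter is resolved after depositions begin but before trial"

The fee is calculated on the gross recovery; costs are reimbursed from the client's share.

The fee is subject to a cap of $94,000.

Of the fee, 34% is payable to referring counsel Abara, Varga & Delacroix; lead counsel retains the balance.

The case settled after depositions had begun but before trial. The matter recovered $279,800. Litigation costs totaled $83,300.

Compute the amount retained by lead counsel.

Fee base is the gross recovery, $279,800; costs are reimbursed separately.
The matter settled after depositions had begun but before trial, so the 43.5% rate applies.
$279,800 × 43.5% = $121,713.00
$121,713.00 exceeds the $94,000 cap, so the fee is capped at $94,000.00.
Referral share: 34% of $94,000.00 = $31,960.00; lead counsel retains $94,000.00 − $31,960.00 = $62,040.00.

$62,040.00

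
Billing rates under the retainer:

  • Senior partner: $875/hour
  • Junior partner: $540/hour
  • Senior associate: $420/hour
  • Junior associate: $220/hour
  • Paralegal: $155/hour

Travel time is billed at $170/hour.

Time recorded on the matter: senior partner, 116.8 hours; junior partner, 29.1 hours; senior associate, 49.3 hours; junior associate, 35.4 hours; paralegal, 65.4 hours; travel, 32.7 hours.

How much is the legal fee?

$162,104.00

Senior partner: 116.8 × $875 = $102,200.00
Junior partner: 29.1 × $540 = $15,714.00
Senior associate: 49.3 × $420 = $20,706.00
Junior associate: 35.4 × $220 = $7,788.00
Paralegal: 65.4 × $155 = $10,137.00
Subtotal: $102,200.00 + $15,714.00 + $20,706.00 + $7,788.00 + $10,137.00 = $156,545.00
Travel: 32.7 × $170 = $5,559.00
Total: $156,545.00 + $5,559.00 = $162,104.00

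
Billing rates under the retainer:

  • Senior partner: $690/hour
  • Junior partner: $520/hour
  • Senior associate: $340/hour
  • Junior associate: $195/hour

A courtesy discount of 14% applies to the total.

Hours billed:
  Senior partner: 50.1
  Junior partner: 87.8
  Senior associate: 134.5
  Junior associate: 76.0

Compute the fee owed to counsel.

Senior partner: 50.1 × $690 = $34,569.00
Junior partner: 87.8 × $520 = $45,656.00
Senior associate: 134.5 × $340 = $45,730.00
Junior associate: 76.0 × $195 = $14,820.00
Subtotal: $140,775.00
Less 14% discount: −$19,708.50
Total: $140,775.00 − $19,708.50 = $121,066.50

$121,066.50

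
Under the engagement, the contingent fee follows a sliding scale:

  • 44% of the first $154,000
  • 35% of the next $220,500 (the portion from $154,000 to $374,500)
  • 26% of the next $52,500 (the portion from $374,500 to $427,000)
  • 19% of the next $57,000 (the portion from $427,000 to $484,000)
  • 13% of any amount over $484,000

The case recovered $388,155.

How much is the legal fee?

$148,485.30

First $154,000 at 44% = $67,760.00
Next $220,500 at 35% = $77,175.00
Remaining $13,655 at 26% = $3,550.30
Fee: $67,760.00 + $77,175.00 + $3,550.30 = $148,485.30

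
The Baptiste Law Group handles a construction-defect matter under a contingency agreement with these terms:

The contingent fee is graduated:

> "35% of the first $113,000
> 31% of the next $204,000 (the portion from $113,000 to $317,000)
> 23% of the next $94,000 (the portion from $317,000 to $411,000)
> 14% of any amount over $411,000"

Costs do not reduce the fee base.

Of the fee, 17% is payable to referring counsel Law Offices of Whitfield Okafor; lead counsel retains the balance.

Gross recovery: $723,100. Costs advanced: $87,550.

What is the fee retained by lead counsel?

$139,526.32

Fee base is the gross recovery, $723,100; costs are reimbursed separately.
First $113,000 at 35% = $39,550.00
Next $204,000 at 31% = $63,240.00
Next $94,000 at 23% = $21,620.00
Remaining $312,100 at 14% = $43,694.00
Fee: $39,550.00 + $63,240.00 + $21,620.00 + $43,694.00 = $168,104.00
Referral share: 17% of $168,104.00 = $28,577.68; lead counsel retains $168,104.00 − $28,577.68 = $139,526.32.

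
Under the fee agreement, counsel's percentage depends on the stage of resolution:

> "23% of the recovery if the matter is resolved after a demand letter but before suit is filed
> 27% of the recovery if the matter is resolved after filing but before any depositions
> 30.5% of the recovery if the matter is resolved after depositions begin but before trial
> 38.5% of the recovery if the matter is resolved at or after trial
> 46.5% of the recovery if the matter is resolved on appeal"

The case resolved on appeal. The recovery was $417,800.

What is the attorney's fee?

$194,277.00

The matter resolved on appeal, so the 46.5% rate applies.
$417,800 × 46.5% = $194,277.00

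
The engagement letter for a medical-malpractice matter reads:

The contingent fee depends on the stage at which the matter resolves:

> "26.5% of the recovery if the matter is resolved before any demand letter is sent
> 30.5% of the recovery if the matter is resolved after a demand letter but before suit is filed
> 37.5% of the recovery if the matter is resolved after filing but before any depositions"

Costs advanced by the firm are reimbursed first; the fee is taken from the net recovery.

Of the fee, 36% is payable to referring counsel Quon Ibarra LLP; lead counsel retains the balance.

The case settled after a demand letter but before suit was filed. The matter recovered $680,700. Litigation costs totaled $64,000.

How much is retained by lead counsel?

$120,379.84

Fee base (net of costs): $680,700 − $64,000 = $616,700
The matter settled after a demand letter but before suit was filed, so the 30.5% rate applies.
$616,700 × 30.5% = $188,093.50
Referral share: 36% of $188,093.50 = $67,713.66; lead counsel retains $188,093.50 − $67,713.66 = $120,379.84.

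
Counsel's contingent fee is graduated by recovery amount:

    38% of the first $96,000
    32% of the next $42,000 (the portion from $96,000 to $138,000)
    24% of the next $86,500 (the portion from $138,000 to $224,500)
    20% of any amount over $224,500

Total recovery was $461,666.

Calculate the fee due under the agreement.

First $96,000 at 38% = $36,480.00
Next $42,000 at 32% = $13,440.00
Next $86,500 at 24% = $20,760.00
Remaining $237,166 at 20% = $47,433.20
Fee: $36,480.00 + $13,440.00 + $20,760.00 + $47,433.20 = $118,113.20

$118,113.20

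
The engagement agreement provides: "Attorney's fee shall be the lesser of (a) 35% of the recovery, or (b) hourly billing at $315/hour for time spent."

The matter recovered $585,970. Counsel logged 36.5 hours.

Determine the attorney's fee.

$11,497.50

(a) 35% of $585,970 = $205,089.50
(b) 36.5 × $315 = $11,497.50
The lesser is (b): $11,497.50.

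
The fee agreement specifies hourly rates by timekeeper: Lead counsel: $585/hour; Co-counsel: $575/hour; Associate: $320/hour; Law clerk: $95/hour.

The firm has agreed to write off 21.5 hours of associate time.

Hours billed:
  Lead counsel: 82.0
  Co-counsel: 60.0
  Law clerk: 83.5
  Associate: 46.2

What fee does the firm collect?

$98,306.50

Lead counsel: 82.0 × $585 = $47,970.00
Co-counsel: 60.0 × $575 = $34,500.00
Associate: 46.2 × $320 = $14,784.00
Law clerk: 83.5 × $95 = $7,932.50
Subtotal: $105,186.50
Write-off: 21.5 × $320 = $6,880.00
Total: $105,186.50 − $6,880.00 = $98,306.50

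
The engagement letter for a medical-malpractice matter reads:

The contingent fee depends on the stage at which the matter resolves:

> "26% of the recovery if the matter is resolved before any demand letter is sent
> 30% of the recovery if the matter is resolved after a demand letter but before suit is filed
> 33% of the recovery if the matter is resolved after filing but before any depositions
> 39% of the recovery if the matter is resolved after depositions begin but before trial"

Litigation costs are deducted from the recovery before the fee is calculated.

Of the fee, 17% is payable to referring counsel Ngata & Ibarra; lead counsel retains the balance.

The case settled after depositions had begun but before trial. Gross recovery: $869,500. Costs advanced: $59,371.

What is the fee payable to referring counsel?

Fee base (net of costs): $869,500 − $59,371 = $810,129
The matter settled after depositions had begun but before trial, so the 39% rate applies.
$810,129 × 39% = $315,950.31
Referral share: 17% of $315,950.31 = $53,711.55; lead counsel retains $315,950.31 − $53,711.55 = $262,238.76.

$53,711.55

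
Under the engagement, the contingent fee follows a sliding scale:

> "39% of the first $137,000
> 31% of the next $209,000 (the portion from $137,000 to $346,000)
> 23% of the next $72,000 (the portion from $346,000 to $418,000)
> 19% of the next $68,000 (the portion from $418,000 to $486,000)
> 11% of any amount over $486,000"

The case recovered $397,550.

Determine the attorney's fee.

$130,076.50

First $137,000 at 39% = $53,430.00
Next $209,000 at 31% = $64,790.00
Remaining $51,550 at 23% = $11,856.50
Fee: $53,430.00 + $64,790.00 + $11,856.50 = $130,076.50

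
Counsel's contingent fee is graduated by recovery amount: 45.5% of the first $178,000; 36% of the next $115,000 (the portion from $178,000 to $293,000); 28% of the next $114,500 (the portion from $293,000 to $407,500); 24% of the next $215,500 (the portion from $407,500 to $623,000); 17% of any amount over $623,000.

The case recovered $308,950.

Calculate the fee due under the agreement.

$126,856.00

First $178,000 at 45.5% = $80,990.00
Next $115,000 at 36% = $41,400.00
Remaining $15,950 at 28% = $4,466.00
Fee: $80,990.00 + $41,400.00 + $4,466.00 = $126,856.00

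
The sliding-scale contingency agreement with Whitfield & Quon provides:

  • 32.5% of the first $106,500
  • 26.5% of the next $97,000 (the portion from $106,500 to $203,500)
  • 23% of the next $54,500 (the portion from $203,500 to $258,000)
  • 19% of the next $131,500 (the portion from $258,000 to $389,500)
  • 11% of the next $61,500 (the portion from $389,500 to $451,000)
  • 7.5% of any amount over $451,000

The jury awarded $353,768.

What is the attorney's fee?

$91,048.42

First $106,500 at 32.5% = $34,612.50
Next $97,000 at 26.5% = $25,705.00
Next $54,500 at 23% = $12,535.00
Remaining $95,768 at 19% = $18,195.92
Fee: $34,612.50 + $25,705.00 + $12,535.00 + $18,195.92 = $91,048.42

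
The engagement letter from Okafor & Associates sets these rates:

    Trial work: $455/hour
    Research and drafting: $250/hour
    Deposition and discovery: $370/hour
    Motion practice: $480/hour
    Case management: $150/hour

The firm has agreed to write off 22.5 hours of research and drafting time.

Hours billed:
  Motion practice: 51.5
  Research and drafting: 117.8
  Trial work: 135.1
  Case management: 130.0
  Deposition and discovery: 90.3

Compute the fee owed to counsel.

Trial work: 135.1 × $455 = $61,470.50
Research and drafting: 117.8 × $250 = $29,450.00
Deposition and discovery: 90.3 × $370 = $33,411.00
Motion practice: 51.5 × $480 = $24,720.00
Case management: 130.0 × $150 = $19,500.00
Subtotal: $168,551.50
Write-off: 22.5 × $250 = $5,625.00
Total: $168,551.50 − $5,625.00 = $162,926.50

$162,926.50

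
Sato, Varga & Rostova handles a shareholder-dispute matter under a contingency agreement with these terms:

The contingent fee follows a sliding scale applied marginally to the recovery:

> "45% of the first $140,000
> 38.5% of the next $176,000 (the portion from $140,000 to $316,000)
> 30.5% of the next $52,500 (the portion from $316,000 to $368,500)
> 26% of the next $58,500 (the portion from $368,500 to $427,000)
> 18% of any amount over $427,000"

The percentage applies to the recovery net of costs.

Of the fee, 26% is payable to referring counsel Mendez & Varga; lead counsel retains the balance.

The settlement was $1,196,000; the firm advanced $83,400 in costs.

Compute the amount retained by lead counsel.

Fee base (net of costs): $1,196,000 − $83,400 = $1,112,600
First $140,000 at 45% = $63,000.00
Next $176,000 at 38.5% = $67,760.00
Next $52,500 at 30.5% = $16,012.50
Next $58,500 at 26% = $15,210.00
Remaining $685,600 at 18% = $123,408.00
Fee: $63,000.00 + $67,760.00 + $16,012.50 + $15,210.00 + $123,408.00 = $285,390.50
Referral share: 26% of $285,390.50 = $74,201.53; lead counsel retains $285,390.50 − $74,201.53 = $211,188.97.

$211,188.97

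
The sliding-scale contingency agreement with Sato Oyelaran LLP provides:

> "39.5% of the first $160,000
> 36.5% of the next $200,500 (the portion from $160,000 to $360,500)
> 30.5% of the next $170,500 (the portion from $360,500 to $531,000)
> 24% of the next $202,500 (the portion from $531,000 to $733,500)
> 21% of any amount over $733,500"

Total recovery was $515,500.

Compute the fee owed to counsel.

$183,657.50

First $160,000 at 39.5% = $63,200.00
Next $200,500 at 36.5% = $73,182.50
Remaining $155,000 at 30.5% = $47,275.00
Fee: $63,200.00 + $73,182.50 + $47,275.00 = $183,657.50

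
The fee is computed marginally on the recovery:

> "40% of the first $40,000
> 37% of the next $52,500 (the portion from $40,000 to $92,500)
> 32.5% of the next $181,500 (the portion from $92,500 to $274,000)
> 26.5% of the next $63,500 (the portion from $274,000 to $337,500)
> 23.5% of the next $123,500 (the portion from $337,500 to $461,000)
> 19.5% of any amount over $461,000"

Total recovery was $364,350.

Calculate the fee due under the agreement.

$117,549.75

First $40,000 at 40% = $16,000.00
Next $52,500 at 37% = $19,425.00
Next $181,500 at 32.5% = $58,987.50
Next $63,500 at 26.5% = $16,827.50
Remaining $26,850 at 23.5% = $6,309.75
Fee: $16,000.00 + $19,425.00 + $58,987.50 + $16,827.50 + $6,309.75 = $117,549.75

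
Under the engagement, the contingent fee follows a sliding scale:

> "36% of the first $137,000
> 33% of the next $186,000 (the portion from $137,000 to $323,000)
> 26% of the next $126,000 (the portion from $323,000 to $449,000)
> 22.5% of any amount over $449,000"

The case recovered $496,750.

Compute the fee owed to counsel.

$154,203.75

First $137,000 at 36% = $49,320.00
Next $186,000 at 33% = $61,380.00
Next $126,000 at 26% = $32,760.00
Remaining $47,750 at 22.5% = $10,743.75
Fee: $49,320.00 + $61,380.00 + $32,760.00 + $10,743.75 = $154,203.75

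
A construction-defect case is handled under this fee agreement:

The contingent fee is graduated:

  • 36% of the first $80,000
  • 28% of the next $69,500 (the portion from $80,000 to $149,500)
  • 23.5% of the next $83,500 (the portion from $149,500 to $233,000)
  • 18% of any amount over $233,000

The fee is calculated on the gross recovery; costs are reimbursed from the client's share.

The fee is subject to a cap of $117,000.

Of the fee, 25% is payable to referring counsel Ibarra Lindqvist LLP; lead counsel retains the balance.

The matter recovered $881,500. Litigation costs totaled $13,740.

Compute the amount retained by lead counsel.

$87,750.00

Fee base is the gross recovery, $881,500; costs are reimbursed separately.
First $80,000 at 36% = $28,800.00
Next $69,500 at 28% = $19,460.00
Next $83,500 at 23.5% = $19,622.50
Remaining $648,500 at 18% = $116,730.00
Fee: $28,800.00 + $19,460.00 + $19,622.50 + $116,730.00 = $184,612.50
$184,612.50 exceeds the $117,000 cap, so the fee is capped at $117,000.00.
Referral share: 25% of $117,000.00 = $29,250.00; lead counsel retains $117,000.00 − $29,250.00 = $87,750.00.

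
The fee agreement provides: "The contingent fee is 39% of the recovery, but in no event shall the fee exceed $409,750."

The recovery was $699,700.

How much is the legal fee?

39% of $699,700 = $272,883.00
That is under the $409,750 cap.

$272,883.00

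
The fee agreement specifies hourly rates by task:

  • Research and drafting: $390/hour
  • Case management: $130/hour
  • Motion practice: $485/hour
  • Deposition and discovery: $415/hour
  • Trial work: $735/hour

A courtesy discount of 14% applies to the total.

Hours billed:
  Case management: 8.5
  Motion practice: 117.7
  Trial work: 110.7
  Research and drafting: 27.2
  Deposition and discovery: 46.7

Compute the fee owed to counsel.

Research and drafting: 27.2 × $390 = $10,608.00
Case management: 8.5 × $130 = $1,105.00
Motion practice: 117.7 × $485 = $57,084.50
Deposition and discovery: 46.7 × $415 = $19,380.50
Trial work: 110.7 × $735 = $81,364.50
Subtotal: $169,542.50
Less 14% discount: −$23,735.95
Total: $169,542.50 − $23,735.95 = $145,806.55

$145,806.55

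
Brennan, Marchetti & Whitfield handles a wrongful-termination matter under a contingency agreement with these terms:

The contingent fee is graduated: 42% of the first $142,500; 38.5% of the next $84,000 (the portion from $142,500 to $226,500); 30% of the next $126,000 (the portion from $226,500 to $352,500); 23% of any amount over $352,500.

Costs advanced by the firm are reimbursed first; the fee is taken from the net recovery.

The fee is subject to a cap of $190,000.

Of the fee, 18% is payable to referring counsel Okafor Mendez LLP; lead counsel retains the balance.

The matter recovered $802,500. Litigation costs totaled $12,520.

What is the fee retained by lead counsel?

Fee base (net of costs): $802,500 − $12,520 = $789,980
First $142,500 at 42% = $59,850.00
Next $84,000 at 38.5% = $32,340.00
Next $126,000 at 30% = $37,800.00
Remaining $437,480 at 23% = $100,620.40
Fee: $59,850.00 + $32,340.00 + $37,800.00 + $100,620.40 = $230,610.40
$230,610.40 exceeds the $190,000 cap, so the fee is capped at $190,000.00.
Referral share: 18% of $190,000.00 = $34,200.00; lead counsel retains $190,000.00 − $34,200.00 = $155,800.00.

$155,800.00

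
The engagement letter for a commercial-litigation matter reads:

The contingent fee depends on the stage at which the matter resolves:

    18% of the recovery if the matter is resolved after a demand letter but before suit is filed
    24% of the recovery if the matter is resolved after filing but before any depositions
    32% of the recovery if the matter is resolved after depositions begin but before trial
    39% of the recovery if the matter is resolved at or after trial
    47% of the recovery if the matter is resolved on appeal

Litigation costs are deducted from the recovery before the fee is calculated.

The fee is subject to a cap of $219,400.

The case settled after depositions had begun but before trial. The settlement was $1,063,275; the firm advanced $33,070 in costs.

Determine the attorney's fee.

Fee base (net of costs): $1,063,275 − $33,070 = $1,030,205
The matter settled after depositions had begun but before trial, so the 32% rate applies.
$1,030,205 × 32% = $329,665.60
$329,665.60 exceeds the $219,400 cap, so the fee is capped at $219,400.00.

$219,400.00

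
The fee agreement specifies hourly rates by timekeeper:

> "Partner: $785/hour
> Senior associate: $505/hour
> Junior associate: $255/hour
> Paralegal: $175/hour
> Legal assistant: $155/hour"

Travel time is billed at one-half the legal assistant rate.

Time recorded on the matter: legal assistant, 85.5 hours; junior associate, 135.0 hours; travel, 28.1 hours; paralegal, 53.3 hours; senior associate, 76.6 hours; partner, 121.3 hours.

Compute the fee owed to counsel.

$193,086.25

Partner: 121.3 × $785 = $95,220.50
Senior associate: 76.6 × $505 = $38,683.00
Junior associate: 135.0 × $255 = $34,425.00
Paralegal: 53.3 × $175 = $9,327.50
Legal assistant: 85.5 × $155 = $13,252.50
Subtotal: $95,220.50 + $38,683.00 + $34,425.00 + $9,327.50 + $13,252.50 = $190,908.50
Travel: 28.1 × ($155 ÷ 2) = 28.1 × $77.50 = $2,177.75
Total: $190,908.50 + $2,177.75 = $193,086.25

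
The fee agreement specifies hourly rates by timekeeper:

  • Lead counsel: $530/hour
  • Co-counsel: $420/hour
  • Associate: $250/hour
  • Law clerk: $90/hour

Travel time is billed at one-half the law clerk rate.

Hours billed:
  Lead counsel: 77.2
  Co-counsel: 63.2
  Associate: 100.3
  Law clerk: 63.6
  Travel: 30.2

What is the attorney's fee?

$99,618.00

Lead counsel: 77.2 × $530 = $40,916.00
Co-counsel: 63.2 × $420 = $26,544.00
Associate: 100.3 × $250 = $25,075.00
Law clerk: 63.6 × $90 = $5,724.00
Subtotal: $40,916.00 + $26,544.00 + $25,075.00 + $5,724.00 = $98,259.00
Travel: 30.2 × ($90 ÷ 2) = 30.2 × $45.00 = $1,359.00
Total: $98,259.00 + $1,359.00 = $99,618.00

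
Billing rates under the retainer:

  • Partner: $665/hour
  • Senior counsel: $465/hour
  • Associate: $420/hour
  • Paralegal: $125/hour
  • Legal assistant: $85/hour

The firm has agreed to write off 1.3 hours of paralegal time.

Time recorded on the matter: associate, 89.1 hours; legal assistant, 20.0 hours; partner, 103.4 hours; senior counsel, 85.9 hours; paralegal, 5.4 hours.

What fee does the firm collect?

$148,339.00

Partner: 103.4 × $665 = $68,761.00
Senior counsel: 85.9 × $465 = $39,943.50
Associate: 89.1 × $420 = $37,422.00
Paralegal: 5.4 × $125 = $675.00
Legal assistant: 20.0 × $85 = $1,700.00
Subtotal: $148,501.50
Write-off: 1.3 × $125 = $162.50
Total: $148,501.50 − $162.50 = $148,339.00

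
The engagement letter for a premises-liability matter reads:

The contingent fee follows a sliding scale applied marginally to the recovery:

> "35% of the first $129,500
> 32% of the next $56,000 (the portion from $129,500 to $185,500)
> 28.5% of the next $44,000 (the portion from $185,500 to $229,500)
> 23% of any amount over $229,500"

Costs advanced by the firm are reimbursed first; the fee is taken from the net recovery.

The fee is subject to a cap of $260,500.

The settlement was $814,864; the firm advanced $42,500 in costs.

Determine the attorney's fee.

$200,643.72

Fee base (net of costs): $814,864 − $42,500 = $772,364
First $129,500 at 35% = $45,325.00
Next $56,000 at 32% = $17,920.00
Next $44,000 at 28.5% = $12,540.00
Remaining $542,864 at 23% = $124,858.72
Fee: $45,325.00 + $17,920.00 + $12,540.00 + $124,858.72 = $200,643.72
$200,643.72 is under the $260,500 cap.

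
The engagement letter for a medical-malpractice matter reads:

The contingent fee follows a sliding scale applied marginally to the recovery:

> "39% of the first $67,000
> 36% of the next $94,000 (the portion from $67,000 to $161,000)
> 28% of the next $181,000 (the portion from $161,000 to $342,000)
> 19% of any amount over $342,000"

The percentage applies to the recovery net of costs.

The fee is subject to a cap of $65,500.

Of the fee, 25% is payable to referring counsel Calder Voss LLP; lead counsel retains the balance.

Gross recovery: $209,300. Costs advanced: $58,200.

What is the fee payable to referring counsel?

Fee base (net of costs): $209,300 − $58,200 = $151,100
First $67,000 at 39% = $26,130.00
Remaining $84,100 at 36% = $30,276.00
Fee: $26,130.00 + $30,276.00 = $56,406.00
$56,406.00 is under the $65,500 cap.
Referral share: 25% of $56,406.00 = $14,101.50; lead counsel retains $56,406.00 − $14,101.50 = $42,304.50.

$14,101.50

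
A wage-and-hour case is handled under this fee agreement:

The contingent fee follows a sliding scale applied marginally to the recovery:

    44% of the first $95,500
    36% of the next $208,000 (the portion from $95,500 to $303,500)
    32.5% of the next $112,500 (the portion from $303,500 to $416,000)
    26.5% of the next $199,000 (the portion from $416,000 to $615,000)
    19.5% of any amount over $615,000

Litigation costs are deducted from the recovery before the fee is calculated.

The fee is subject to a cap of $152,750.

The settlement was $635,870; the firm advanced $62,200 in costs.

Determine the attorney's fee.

Fee base (net of costs): $635,870 − $62,200 = $573,670
First $95,500 at 44% = $42,020.00
Next $208,000 at 36% = $74,880.00
Next $112,500 at 32.5% = $36,562.50
Remaining $157,670 at 26.5% = $41,782.55
Fee: $42,020.00 + $74,880.00 + $36,562.50 + $41,782.55 = $195,245.05
$195,245.05 exceeds the $152,750 cap, so the fee is capped at $152,750.00.

$152,750.00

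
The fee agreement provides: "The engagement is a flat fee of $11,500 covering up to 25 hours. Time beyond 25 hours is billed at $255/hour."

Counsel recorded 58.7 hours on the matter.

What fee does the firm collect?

Flat fee: $11,500.00
Excess hours: 58.7 − 25 = 33.7
Overrun: 33.7 × $255 = $8,593.50
Total: $11,500.00 + $8,593.50 = $20,093.50

$20,093.50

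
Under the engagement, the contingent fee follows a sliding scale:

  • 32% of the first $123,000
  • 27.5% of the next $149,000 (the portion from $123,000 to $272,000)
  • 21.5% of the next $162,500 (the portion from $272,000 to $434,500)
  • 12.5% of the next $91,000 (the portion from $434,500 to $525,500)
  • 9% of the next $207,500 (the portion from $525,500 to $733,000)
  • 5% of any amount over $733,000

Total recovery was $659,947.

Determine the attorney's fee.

First $123,000 at 32% = $39,360.00
Next $149,000 at 27.5% = $40,975.00
Next $162,500 at 21.5% = $34,937.50
Next $91,000 at 12.5% = $11,375.00
Remaining $134,447 at 9% = $12,100.23
Fee: $39,360.00 + $40,975.00 + $34,937.50 + $11,375.00 + $12,100.23 = $138,747.73

$138,747.73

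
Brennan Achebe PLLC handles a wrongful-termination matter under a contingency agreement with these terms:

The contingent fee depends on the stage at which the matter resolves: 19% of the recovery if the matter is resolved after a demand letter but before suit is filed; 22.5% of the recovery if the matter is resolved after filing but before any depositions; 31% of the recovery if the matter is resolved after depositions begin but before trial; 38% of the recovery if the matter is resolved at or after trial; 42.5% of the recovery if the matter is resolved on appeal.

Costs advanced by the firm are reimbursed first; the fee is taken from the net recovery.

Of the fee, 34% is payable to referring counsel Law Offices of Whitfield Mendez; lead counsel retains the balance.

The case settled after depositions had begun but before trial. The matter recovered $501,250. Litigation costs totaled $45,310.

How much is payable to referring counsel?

Fee base (net of costs): $501,250 − $45,310 = $455,940
The matter settled after depositions had begun but before trial, so the 31% rate applies.
$455,940 × 31% = $141,341.40
Referral share: 34% of $141,341.40 = $48,056.08; lead counsel retains $141,341.40 − $48,056.08 = $93,285.32.

$48,056.08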